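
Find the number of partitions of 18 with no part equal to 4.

250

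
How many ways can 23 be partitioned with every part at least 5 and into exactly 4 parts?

3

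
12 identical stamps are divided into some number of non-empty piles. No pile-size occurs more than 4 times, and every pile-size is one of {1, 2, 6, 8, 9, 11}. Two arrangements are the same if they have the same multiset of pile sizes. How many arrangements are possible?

11

Enumerating:
11, 1
9, 2, 1
9, 1, 1, 1
8, 2, 2
8, 2, 1, 1
8, 1, 1, 1, 1
6, 6
6, 2, 2, 2
6, 2, 2, 1, 1
6, 2, 1, 1, 1, 1
2, 2, 2, 2, 1, 1, 1, 1
Counting gives 11.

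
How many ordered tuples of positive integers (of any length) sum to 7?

Each of the 6 gaps between 7 units is either a break or not: 2^6 = 64.

64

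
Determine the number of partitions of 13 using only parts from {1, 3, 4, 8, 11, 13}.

Listing the qualifying partitions of 13:
13
1+1+11
1+4+8
1+1+3+8
1+1+1+1+1+8
1+4+4+4
1+1+3+4+4
1+1+1+1+1+4+4
3+3+3+4
1+1+1+3+3+4
1+1+1+1+1+1+3+4
1+1+1+1+1+1+1+1+1+4
1+3+3+3+3
1+1+1+1+3+3+3
1+1+1+1+1+1+1+3+3
1+1+1+1+1+1+1+1+1+1+3
1+1+1+1+1+1+1+1+1+1+1+1+1
Counting gives 17.

17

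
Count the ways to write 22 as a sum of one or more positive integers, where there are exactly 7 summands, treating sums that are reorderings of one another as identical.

131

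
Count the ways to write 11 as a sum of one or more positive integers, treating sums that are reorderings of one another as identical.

A partial list (first 12 by largest part):
11
10+1
9+2
9+1+1
8+3
8+2+1
8+1+1+1
7+4
7+3+1
7+2+2
7+2+1+1
7+1+1+1+1
…and 44 more, for 56 total.

56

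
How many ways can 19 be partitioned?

A full systematic count gives 490.

490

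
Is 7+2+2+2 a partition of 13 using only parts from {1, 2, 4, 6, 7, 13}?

Yes

The parts sum to 13, and the condition 'each summand belongs to {1, 2, 4, 6, 7, 13}' holds.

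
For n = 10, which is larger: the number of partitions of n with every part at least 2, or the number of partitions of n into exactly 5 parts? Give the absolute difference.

5

Partitions of 10 with every part at least 2: 12.
Partitions of 10 into exactly 5 parts: 7.
|12 − 7| = 5.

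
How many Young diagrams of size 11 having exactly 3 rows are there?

Enumerating:
9,1,1
8,2,1
7,3,1
7,2,2
6,4,1
6,3,2
5,5,1
5,4,2
5,3,3
4,4,3
That's 10 in total.

10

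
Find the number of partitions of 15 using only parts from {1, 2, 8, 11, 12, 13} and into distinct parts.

Enumerating:
2,13
1,2,12
That's 2 in total.

2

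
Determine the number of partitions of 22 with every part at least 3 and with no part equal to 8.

A partial list (first 12 by largest part):
22
19,3
18,4
17,5
16,6
16,3,3
15,7
15,4,3
14,5,3
14,4,4
13,9
13,6,3
…and 48 more, for 60 total.

60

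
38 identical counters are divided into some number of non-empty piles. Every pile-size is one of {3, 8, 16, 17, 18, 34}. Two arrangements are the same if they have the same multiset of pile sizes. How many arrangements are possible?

They are:
18+17+3
18+8+3+3+3+3
17+3+3+3+3+3+3+3
16+16+3+3
16+8+8+3+3
8+8+8+8+3+3
8+3+3+3+3+3+3+3+3+3+3

7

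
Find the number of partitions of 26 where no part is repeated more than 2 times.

Systematic enumeration (by largest part, then next-largest, …) yields 617.

617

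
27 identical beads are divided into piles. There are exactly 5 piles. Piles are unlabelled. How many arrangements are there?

255

There are 255 such partitions.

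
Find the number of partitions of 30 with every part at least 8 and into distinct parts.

11

Enumerating:
30
8 + 22
9 + 21
10 + 20
11 + 19
12 + 18
13 + 17
14 + 16
8 + 9 + 13
8 + 10 + 12
9 + 10 + 11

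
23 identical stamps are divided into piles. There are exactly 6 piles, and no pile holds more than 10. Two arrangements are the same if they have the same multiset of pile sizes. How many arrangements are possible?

121

There are 121 such partitions.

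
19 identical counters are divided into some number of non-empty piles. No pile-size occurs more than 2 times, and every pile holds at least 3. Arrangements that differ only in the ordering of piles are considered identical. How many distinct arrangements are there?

31

There are too many to list fully; the first 12 (by largest part) are:
19
16, 3
15, 4
14, 5
13, 6
13, 3, 3
12, 7
12, 4, 3
11, 8
11, 5, 3
11, 4, 4
10, 9
…and 19 more, for 31 total.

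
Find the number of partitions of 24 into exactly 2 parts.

The partitions of 24 that satisfy the conditions:
23 + 1
22 + 2
21 + 3
20 + 4
19 + 5
18 + 6
17 + 7
16 + 8
15 + 9
14 + 10
13 + 11
12 + 12
Counting gives 12.

12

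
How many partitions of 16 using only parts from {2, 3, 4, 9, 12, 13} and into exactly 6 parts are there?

Enumerating:
4 + 4 + 2 + 2 + 2 + 2
4 + 3 + 3 + 2 + 2 + 2
3 + 3 + 3 + 3 + 2 + 2
That's 3 in total.

3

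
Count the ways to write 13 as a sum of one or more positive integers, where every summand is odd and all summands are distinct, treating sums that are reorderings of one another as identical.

3

Enumerating:
13
9 + 3 + 1
7 + 5 + 1
Counting gives 3.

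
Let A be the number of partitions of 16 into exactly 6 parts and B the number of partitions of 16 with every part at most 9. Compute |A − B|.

166

Partitions of 16 into exactly 6 parts: 35.
Partitions of 16 with every part at most 9: 201.
|35 − 201| = 166.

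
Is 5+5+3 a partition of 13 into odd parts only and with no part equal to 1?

The parts sum to 13, and the condition 'every summand is odd' holds; the condition 'no summand equals 1' holds.

Yes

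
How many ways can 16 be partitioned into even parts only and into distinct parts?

6

Listing the qualifying partitions of 16:
16
14, 2
12, 4
10, 6
10, 4, 2
8, 6, 2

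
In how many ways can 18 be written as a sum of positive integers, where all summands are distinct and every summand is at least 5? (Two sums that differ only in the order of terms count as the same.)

They are:
18
13 + 5
12 + 6
11 + 7
10 + 8
7 + 6 + 5

6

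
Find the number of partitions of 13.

101

Counting exhaustively, 101 partitions satisfy the conditions.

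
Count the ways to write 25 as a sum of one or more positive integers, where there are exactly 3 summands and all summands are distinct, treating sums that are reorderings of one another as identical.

40

A partial list (first 12 by largest part):
22 + 2 + 1
21 + 3 + 1
20 + 4 + 1
20 + 3 + 2
19 + 5 + 1
19 + 4 + 2
18 + 6 + 1
18 + 5 + 2
18 + 4 + 3
17 + 7 + 1
17 + 6 + 2
17 + 5 + 3
…and 28 more, for 40 total.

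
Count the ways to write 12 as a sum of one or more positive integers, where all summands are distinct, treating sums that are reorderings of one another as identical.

Listing the qualifying partitions of 12:
12
11+1
10+2
9+3
9+2+1
8+4
8+3+1
7+5
7+4+1
7+3+2
6+5+1
6+4+2
6+3+2+1
5+4+3
5+4+2+1
Counting gives 15.

15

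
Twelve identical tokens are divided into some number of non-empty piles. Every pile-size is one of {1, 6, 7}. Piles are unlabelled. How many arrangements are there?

They are:
7,1,1,1,1,1
6,6
6,1,1,1,1,1,1
1,1,1,1,1,1,1,1,1,1,1,1

4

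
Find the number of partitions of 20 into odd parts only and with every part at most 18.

63

A partial list (first 12 by largest part):
17, 3
17, 1, 1, 1
15, 5
15, 3, 1, 1
15, 1, 1, 1, 1, 1
13, 7
13, 5, 1, 1
13, 3, 3, 1
13, 3, 1, 1, 1, 1
13, 1, 1, 1, 1, 1, 1, 1
11, 9
11, 7, 1, 1
…and 51 more, for 63 total.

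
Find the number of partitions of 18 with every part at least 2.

88

Enumerating by decreasing first part gives 88 partitions in all.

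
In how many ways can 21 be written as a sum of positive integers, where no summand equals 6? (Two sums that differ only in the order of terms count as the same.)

Systematic enumeration (by largest part, then next-largest, …) yields 616.

616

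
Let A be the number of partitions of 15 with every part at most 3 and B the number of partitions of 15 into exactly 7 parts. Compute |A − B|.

Partitions of 15 with every part at most 3: 27.
Partitions of 15 into exactly 7 parts: 21.
|27 − 21| = 6.

6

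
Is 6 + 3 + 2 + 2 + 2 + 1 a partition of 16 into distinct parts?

No

The parts sum to 16, and the condition 'all summands are distinct' is violated.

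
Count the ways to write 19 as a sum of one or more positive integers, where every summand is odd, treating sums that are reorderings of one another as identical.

54

A partial list (first 12 by largest part):
19
17+1+1
15+3+1
15+1+1+1+1
13+5+1
13+3+3
13+3+1+1+1
13+1+1+1+1+1+1
11+7+1
11+5+3
11+5+1+1+1
11+3+3+1+1
…and 42 more, for 54 total.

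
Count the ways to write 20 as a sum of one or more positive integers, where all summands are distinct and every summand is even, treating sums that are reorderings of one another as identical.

10

Listing the qualifying partitions of 20:
20
18,2
16,4
14,6
14,4,2
12,8
12,6,2
10,8,2
10,6,4
8,6,4,2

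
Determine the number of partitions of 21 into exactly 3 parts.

37

A partial list (first 12 by largest part):
19+1+1
18+2+1
17+3+1
17+2+2
16+4+1
16+3+2
15+5+1
15+4+2
15+3+3
14+6+1
14+5+2
14+4+3
…and 25 more, for 37 total.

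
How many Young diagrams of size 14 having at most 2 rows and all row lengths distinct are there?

The partitions of 14 that satisfy the conditions:
14
1,13
2,12
3,11
4,10
5,9
6,8
Counting gives 7.

7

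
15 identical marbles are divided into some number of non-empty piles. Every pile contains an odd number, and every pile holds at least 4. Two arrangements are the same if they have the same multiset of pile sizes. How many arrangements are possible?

Enumerating:
15
5+5+5
That's 2 in total.

2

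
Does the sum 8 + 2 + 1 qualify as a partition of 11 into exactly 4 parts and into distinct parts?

No

The parts sum to 11, and the condition 'there are exactly 4 summands' is violated.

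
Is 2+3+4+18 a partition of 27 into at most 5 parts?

Yes

The parts sum to 27, and the condition 'there are at most 5 summands' holds.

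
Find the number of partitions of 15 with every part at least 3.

The partitions of 15 that satisfy the conditions:
15
3+12
4+11
5+10
6+9
3+3+9
7+8
3+4+8
3+5+7
4+4+7
3+6+6
4+5+6
3+3+3+6
5+5+5
3+3+4+5
3+4+4+4
3+3+3+3+3
Counting gives 17.

17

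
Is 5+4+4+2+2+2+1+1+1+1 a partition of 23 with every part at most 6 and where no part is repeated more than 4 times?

The parts sum to 23, and the condition 'no summand exceeds 6' holds; the condition 'no summand is used more than 4 times' holds.

Yes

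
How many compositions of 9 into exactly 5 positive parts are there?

Place 4 bars in the 8 internal gaps of a row of 9 dots: C(8,4) = 70.

70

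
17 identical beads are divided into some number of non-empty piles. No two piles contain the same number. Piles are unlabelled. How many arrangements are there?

38

A partial list (first 12 by largest part):
17
16+1
15+2
14+3
14+2+1
13+4
13+3+1
12+5
12+4+1
12+3+2
11+6
11+5+1
…and 26 more, for 38 total.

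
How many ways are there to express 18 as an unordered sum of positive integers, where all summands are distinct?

46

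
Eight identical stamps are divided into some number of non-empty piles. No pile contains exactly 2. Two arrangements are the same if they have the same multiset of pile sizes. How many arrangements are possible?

They are:
8
7,1
6,1,1
5,3
5,1,1,1
4,4
4,3,1
4,1,1,1,1
3,3,1,1
3,1,1,1,1,1
1,1,1,1,1,1,1,1

11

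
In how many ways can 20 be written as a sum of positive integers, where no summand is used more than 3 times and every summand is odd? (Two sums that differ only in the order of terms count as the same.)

27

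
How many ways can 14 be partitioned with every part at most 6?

90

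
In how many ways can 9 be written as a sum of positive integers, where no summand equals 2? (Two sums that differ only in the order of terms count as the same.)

15

Enumerating:
9
8 + 1
7 + 1 + 1
6 + 3
6 + 1 + 1 + 1
5 + 4
5 + 3 + 1
5 + 1 + 1 + 1 + 1
4 + 4 + 1
4 + 3 + 1 + 1
4 + 1 + 1 + 1 + 1 + 1
3 + 3 + 3
3 + 3 + 1 + 1 + 1
3 + 1 + 1 + 1 + 1 + 1 + 1
1 + 1 + 1 + 1 + 1 + 1 + 1 + 1 + 1
That's 15 in total.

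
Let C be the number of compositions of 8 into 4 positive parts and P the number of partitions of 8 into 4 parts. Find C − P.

Ordered (compositions into 4 parts): C(7,3) = 35.
Partitions of 8 into exactly 4 parts: 5.
Difference: 35 − 5 = 30.

30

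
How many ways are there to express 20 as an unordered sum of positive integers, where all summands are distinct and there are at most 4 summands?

There are too many to list fully; the first 12 (by largest part) are:
20
19, 1
18, 2
17, 3
17, 2, 1
16, 4
16, 3, 1
15, 5
15, 4, 1
15, 3, 2
14, 6
14, 5, 1
…and 45 more, for 57 total.

57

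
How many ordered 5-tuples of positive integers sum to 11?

210

Place 4 bars in the 10 internal gaps of a row of 11 dots: C(10,4) = 210.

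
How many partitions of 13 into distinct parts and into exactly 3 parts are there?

They are:
1 + 2 + 10
1 + 3 + 9
1 + 4 + 8
2 + 3 + 8
1 + 5 + 7
2 + 4 + 7
2 + 5 + 6
3 + 4 + 6
Counting gives 8.

8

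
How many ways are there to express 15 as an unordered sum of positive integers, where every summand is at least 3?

Listing the qualifying partitions of 15:
15
12 + 3
11 + 4
10 + 5
9 + 6
9 + 3 + 3
8 + 7
8 + 4 + 3
7 + 5 + 3
7 + 4 + 4
6 + 6 + 3
6 + 5 + 4
6 + 3 + 3 + 3
5 + 5 + 5
5 + 4 + 3 + 3
4 + 4 + 4 + 3
3 + 3 + 3 + 3 + 3

17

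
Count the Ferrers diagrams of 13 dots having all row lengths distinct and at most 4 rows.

Enumerating:
13
12 + 1
11 + 2
10 + 3
10 + 2 + 1
9 + 4
9 + 3 + 1
8 + 5
8 + 4 + 1
8 + 3 + 2
7 + 6
7 + 5 + 1
7 + 4 + 2
7 + 3 + 2 + 1
6 + 5 + 2
6 + 4 + 3
6 + 4 + 2 + 1
5 + 4 + 3 + 1
Counting gives 18.

18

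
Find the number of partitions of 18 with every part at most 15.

Direct enumeration gives 381 partitions.

381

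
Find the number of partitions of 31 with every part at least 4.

161

Systematic enumeration (by largest part, then next-largest, …) yields 161.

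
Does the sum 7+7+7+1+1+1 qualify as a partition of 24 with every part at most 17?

The parts sum to 24, and the condition 'no summand exceeds 17' holds.

Yes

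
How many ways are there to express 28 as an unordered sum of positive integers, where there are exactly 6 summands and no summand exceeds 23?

391

A full systematic count gives 391.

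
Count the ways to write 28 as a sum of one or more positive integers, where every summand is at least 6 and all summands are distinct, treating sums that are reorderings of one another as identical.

The partitions of 28 that satisfy the conditions:
28
6+22
7+21
8+20
9+19
10+18
11+17
12+16
13+15
6+7+15
6+8+14
6+9+13
7+8+13
6+10+12
7+9+12
7+10+11
8+9+11
That's 17 in total.

17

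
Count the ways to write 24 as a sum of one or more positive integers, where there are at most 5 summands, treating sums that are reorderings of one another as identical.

333

There are 333 such partitions.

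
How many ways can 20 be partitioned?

627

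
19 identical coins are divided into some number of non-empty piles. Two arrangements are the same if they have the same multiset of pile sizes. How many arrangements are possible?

490

Enumerating by decreasing first part gives 490 partitions in all.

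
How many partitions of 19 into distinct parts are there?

54

A partial list (first 12 by largest part):
19
18, 1
17, 2
16, 3
16, 2, 1
15, 4
15, 3, 1
14, 5
14, 4, 1
14, 3, 2
13, 6
13, 5, 1
…and 42 more, for 54 total.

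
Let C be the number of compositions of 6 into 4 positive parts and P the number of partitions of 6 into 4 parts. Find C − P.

Ordered (compositions into 4 parts): C(5,3) = 10.
Unordered (partitions into 4 parts): 2.
Difference: 10 − 2 = 8.

8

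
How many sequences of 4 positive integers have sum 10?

84

Place 3 bars in the 9 internal gaps of a row of 10 dots: C(9,3) = 84.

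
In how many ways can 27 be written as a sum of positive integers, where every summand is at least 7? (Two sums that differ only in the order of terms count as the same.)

15

The partitions of 27 that satisfy the conditions:
27
20+7
19+8
18+9
17+10
16+11
15+12
14+13
13+7+7
12+8+7
11+9+7
11+8+8
10+10+7
10+9+8
9+9+9
That's 15 in total.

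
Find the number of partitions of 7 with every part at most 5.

13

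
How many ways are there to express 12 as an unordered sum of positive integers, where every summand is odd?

Enumerating:
1 + 11
3 + 9
1 + 1 + 1 + 9
5 + 7
1 + 1 + 3 + 7
1 + 1 + 1 + 1 + 1 + 7
1 + 1 + 5 + 5
1 + 3 + 3 + 5
1 + 1 + 1 + 1 + 3 + 5
1 + 1 + 1 + 1 + 1 + 1 + 1 + 5
3 + 3 + 3 + 3
1 + 1 + 1 + 3 + 3 + 3
1 + 1 + 1 + 1 + 1 + 1 + 3 + 3
1 + 1 + 1 + 1 + 1 + 1 + 1 + 1 + 1 + 3
1 + 1 + 1 + 1 + 1 + 1 + 1 + 1 + 1 + 1 + 1 + 1

15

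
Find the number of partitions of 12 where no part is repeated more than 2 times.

There are too many to list fully; the first 12 (by largest part) are:
12
11 + 1
10 + 2
10 + 1 + 1
9 + 3
9 + 2 + 1
8 + 4
8 + 3 + 1
8 + 2 + 2
8 + 2 + 1 + 1
7 + 5
7 + 4 + 1
…and 24 more, for 36 total.

36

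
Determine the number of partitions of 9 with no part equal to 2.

They are:
9
1 + 8
1 + 1 + 7
3 + 6
1 + 1 + 1 + 6
4 + 5
1 + 3 + 5
1 + 1 + 1 + 1 + 5
1 + 4 + 4
1 + 1 + 3 + 4
1 + 1 + 1 + 1 + 1 + 4
3 + 3 + 3
1 + 1 + 1 + 3 + 3
1 + 1 + 1 + 1 + 1 + 1 + 3
1 + 1 + 1 + 1 + 1 + 1 + 1 + 1 + 1

15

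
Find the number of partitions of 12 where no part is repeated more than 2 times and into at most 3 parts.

Enumerating:
12
11, 1
10, 2
10, 1, 1
9, 3
9, 2, 1
8, 4
8, 3, 1
8, 2, 2
7, 5
7, 4, 1
7, 3, 2
6, 6
6, 5, 1
6, 4, 2
6, 3, 3
5, 5, 2
5, 4, 3
Counting gives 18.

18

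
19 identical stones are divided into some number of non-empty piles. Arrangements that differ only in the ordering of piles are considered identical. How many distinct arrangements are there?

There are 490 such partitions.

490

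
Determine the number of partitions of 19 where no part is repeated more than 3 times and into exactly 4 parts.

There are too many to list fully; the first 12 (by largest part) are:
1, 1, 1, 16
1, 1, 2, 15
1, 1, 3, 14
1, 2, 2, 14
1, 1, 4, 13
1, 2, 3, 13
2, 2, 2, 13
1, 1, 5, 12
1, 2, 4, 12
1, 3, 3, 12
2, 2, 3, 12
1, 1, 6, 11
…and 42 more, for 54 total.

54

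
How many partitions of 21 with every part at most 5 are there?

221

Systematic enumeration (by largest part, then next-largest, …) yields 221.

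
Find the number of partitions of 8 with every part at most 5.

18

Enumerating:
5, 3
5, 2, 1
5, 1, 1, 1
4, 4
4, 3, 1
4, 2, 2
4, 2, 1, 1
4, 1, 1, 1, 1
3, 3, 2
3, 3, 1, 1
3, 2, 2, 1
3, 2, 1, 1, 1
3, 1, 1, 1, 1, 1
2, 2, 2, 2
2, 2, 2, 1, 1
2, 2, 1, 1, 1, 1
2, 1, 1, 1, 1, 1, 1
1, 1, 1, 1, 1, 1, 1, 1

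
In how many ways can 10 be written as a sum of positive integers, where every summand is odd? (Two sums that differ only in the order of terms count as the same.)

10

They are:
1+9
3+7
1+1+1+7
5+5
1+1+3+5
1+1+1+1+1+5
1+3+3+3
1+1+1+1+3+3
1+1+1+1+1+1+1+3
1+1+1+1+1+1+1+1+1+1
Counting gives 10.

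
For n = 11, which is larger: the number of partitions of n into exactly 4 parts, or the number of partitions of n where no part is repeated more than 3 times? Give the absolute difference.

27

Partitions of 11 into exactly 4 parts: 11.
Partitions of 11 where no part is repeated more than 3 times: 38.
|11 − 38| = 27.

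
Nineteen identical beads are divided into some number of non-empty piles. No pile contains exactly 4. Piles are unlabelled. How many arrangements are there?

A full systematic count gives 314.

314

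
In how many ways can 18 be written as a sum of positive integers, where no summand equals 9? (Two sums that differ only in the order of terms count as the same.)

355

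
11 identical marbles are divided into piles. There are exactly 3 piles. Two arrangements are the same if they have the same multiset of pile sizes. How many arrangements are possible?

10

The partitions of 11 that satisfy the conditions:
1, 1, 9
1, 2, 8
1, 3, 7
2, 2, 7
1, 4, 6
2, 3, 6
1, 5, 5
2, 4, 5
3, 3, 5
3, 4, 4
That's 10 in total.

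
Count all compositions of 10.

512

The number of compositions of n is 2^(n−1); here 2^9 = 512.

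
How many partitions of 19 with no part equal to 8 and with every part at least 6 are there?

The partitions of 19 that satisfy the conditions:
19
6+13
7+12
9+10
6+6+7

5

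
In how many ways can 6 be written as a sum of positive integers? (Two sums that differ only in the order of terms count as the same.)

Listing the qualifying partitions of 6:
6
5,1
4,2
4,1,1
3,3
3,2,1
3,1,1,1
2,2,2
2,2,1,1
2,1,1,1,1
1,1,1,1,1,1
Counting gives 11.

11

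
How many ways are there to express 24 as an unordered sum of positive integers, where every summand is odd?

122

Enumerating by decreasing first part gives 122 partitions in all.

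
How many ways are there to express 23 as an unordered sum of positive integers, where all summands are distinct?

Direct enumeration gives 104 partitions.

104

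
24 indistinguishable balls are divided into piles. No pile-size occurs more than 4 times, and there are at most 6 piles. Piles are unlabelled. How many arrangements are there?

528

Direct enumeration gives 528 partitions.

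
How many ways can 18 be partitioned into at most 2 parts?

10

Listing the qualifying partitions of 18:
18
17,1
16,2
15,3
14,4
13,5
12,6
11,7
10,8
9,9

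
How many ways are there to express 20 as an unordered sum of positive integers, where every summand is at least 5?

13

Listing the qualifying partitions of 20:
20
15, 5
14, 6
13, 7
12, 8
11, 9
10, 10
10, 5, 5
9, 6, 5
8, 7, 5
8, 6, 6
7, 7, 6
5, 5, 5, 5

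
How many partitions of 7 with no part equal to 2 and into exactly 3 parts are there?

Enumerating:
5+1+1
3+3+1

2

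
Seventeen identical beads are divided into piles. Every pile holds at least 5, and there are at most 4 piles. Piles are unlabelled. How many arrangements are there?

7

They are:
17
5, 12
6, 11
7, 10
8, 9
5, 5, 7
5, 6, 6
That's 7 in total.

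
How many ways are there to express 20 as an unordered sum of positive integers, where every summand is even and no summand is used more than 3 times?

A partial list (first 12 by largest part):
20
2, 18
4, 16
2, 2, 16
6, 14
2, 4, 14
2, 2, 2, 14
8, 12
2, 6, 12
4, 4, 12
2, 2, 4, 12
10, 10
…and 17 more, for 29 total.

29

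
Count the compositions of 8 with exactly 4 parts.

35

Place 3 bars in the 7 internal gaps of a row of 8 dots: C(7,3) = 35.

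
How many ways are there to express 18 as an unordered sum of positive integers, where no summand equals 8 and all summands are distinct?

37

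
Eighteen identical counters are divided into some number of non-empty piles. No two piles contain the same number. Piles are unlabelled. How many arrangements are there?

46

There are too many to list fully; the first 12 (by largest part) are:
18
17,1
16,2
15,3
15,2,1
14,4
14,3,1
13,5
13,4,1
13,3,2
12,6
12,5,1
…and 34 more, for 46 total.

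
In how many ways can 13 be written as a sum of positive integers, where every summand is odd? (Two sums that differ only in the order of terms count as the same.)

18

Enumerating:
13
1 + 1 + 11
1 + 3 + 9
1 + 1 + 1 + 1 + 9
1 + 5 + 7
3 + 3 + 7
1 + 1 + 1 + 3 + 7
1 + 1 + 1 + 1 + 1 + 1 + 7
3 + 5 + 5
1 + 1 + 1 + 5 + 5
1 + 1 + 3 + 3 + 5
1 + 1 + 1 + 1 + 1 + 3 + 5
1 + 1 + 1 + 1 + 1 + 1 + 1 + 1 + 5
1 + 3 + 3 + 3 + 3
1 + 1 + 1 + 1 + 3 + 3 + 3
1 + 1 + 1 + 1 + 1 + 1 + 1 + 3 + 3
1 + 1 + 1 + 1 + 1 + 1 + 1 + 1 + 1 + 1 + 3
1 + 1 + 1 + 1 + 1 + 1 + 1 + 1 + 1 + 1 + 1 + 1 + 1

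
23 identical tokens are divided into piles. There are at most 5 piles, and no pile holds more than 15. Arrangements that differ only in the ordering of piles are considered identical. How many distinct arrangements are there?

Direct enumeration gives 253 partitions.

253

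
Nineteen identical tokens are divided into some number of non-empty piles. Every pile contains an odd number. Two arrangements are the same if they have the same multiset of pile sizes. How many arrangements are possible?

There are too many to list fully; the first 12 (by largest part) are:
19
17+1+1
15+3+1
15+1+1+1+1
13+5+1
13+3+3
13+3+1+1+1
13+1+1+1+1+1+1
11+7+1
11+5+3
11+5+1+1+1
11+3+3+1+1
…and 42 more, for 54 total.

54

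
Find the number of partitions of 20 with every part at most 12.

Systematic enumeration (by largest part, then next-largest, …) yields 582.

582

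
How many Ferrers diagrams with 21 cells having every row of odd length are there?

Direct enumeration gives 76 partitions.

76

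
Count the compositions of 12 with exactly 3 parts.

55

Place 2 bars in the 11 internal gaps of a row of 12 dots: C(11,2) = 55.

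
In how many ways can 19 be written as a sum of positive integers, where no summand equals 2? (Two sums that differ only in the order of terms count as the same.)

Enumerating by decreasing first part gives 193 partitions in all.

193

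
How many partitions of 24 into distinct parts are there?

A full systematic count gives 122.

122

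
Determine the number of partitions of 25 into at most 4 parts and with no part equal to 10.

Direct enumeration gives 158 partitions.

158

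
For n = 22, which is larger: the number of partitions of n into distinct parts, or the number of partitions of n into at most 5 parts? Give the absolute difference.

Partitions of 22 into distinct parts: 89.
Partitions of 22 into at most 5 parts: 255.
|89 − 255| = 166.

166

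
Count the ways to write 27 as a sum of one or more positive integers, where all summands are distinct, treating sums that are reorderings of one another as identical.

192

Direct enumeration gives 192 partitions.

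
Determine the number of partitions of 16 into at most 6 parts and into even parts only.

They are:
16
14+2
12+4
12+2+2
10+6
10+4+2
10+2+2+2
8+8
8+6+2
8+4+4
8+4+2+2
8+2+2+2+2
6+6+4
6+6+2+2
6+4+4+2
6+4+2+2+2
6+2+2+2+2+2
4+4+4+4
4+4+4+2+2
4+4+2+2+2+2

20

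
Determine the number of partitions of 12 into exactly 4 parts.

15

They are:
9+1+1+1
8+2+1+1
7+3+1+1
7+2+2+1
6+4+1+1
6+3+2+1
6+2+2+2
5+5+1+1
5+4+2+1
5+3+3+1
5+3+2+2
4+4+3+1
4+4+2+2
4+3+3+2
3+3+3+3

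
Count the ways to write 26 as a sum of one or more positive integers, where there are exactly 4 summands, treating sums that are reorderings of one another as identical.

136

A full systematic count gives 136.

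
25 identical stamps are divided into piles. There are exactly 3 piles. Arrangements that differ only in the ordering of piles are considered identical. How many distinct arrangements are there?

There are too many to list fully; the first 12 (by largest part) are:
23,1,1
22,2,1
21,3,1
21,2,2
20,4,1
20,3,2
19,5,1
19,4,2
19,3,3
18,6,1
18,5,2
18,4,3
…and 40 more, for 52 total.

52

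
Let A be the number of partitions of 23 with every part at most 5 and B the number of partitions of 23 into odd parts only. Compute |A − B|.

187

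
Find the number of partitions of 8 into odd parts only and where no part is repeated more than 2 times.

Listing the qualifying partitions of 8:
7,1
5,3
3,3,1,1
That's 3 in total.

3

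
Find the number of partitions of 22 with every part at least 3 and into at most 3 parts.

31

There are too many to list fully; the first 12 (by largest part) are:
22
3 + 19
4 + 18
5 + 17
6 + 16
3 + 3 + 16
7 + 15
3 + 4 + 15
8 + 14
3 + 5 + 14
4 + 4 + 14
9 + 13
…and 19 more, for 31 total.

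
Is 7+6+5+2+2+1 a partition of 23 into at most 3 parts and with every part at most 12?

No

The parts sum to 23, and the condition 'there are at most 3 summands' is violated.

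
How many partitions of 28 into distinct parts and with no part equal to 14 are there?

201

There are 201 such partitions.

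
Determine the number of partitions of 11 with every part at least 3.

6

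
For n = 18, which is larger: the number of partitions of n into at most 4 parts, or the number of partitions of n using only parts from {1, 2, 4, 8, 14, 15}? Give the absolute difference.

34

Partitions of 18 into at most 4 parts: 84.
Partitions of 18 using only parts from {1, 2, 4, 8, 14, 15}: 50.
|84 − 50| = 34.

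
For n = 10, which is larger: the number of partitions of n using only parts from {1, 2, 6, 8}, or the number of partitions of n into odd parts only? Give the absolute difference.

1

Partitions of 10 using only parts from {1, 2, 6, 8}: 11.
Partitions of 10 into odd parts only: 10.
|11 − 10| = 1.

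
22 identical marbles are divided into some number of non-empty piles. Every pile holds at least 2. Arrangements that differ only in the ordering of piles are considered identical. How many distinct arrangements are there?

A full systematic count gives 210.

210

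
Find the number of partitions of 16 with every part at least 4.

11

They are:
16
4+12
5+11
6+10
7+9
8+8
4+4+8
4+5+7
4+6+6
5+5+6
4+4+4+4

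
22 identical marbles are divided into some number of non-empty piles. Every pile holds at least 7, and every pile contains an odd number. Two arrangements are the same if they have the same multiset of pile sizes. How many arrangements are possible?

3

The partitions of 22 that satisfy the conditions:
15,7
13,9
11,11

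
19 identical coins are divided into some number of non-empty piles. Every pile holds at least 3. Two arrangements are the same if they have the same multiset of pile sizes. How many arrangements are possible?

A partial list (first 12 by largest part):
19
16, 3
15, 4
14, 5
13, 6
13, 3, 3
12, 7
12, 4, 3
11, 8
11, 5, 3
11, 4, 4
10, 9
…and 27 more, for 39 total.

39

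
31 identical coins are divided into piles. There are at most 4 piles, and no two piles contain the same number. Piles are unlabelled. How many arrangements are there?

A full systematic count gives 201.

201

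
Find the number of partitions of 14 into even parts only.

Enumerating:
14
12, 2
10, 4
10, 2, 2
8, 6
8, 4, 2
8, 2, 2, 2
6, 6, 2
6, 4, 4
6, 4, 2, 2
6, 2, 2, 2, 2
4, 4, 4, 2
4, 4, 2, 2, 2
4, 2, 2, 2, 2, 2
2, 2, 2, 2, 2, 2, 2

15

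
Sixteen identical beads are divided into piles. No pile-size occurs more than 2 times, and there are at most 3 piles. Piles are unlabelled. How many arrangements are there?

There are too many to list fully; the first 12 (by largest part) are:
16
1 + 15
2 + 14
1 + 1 + 14
3 + 13
1 + 2 + 13
4 + 12
1 + 3 + 12
2 + 2 + 12
5 + 11
1 + 4 + 11
2 + 3 + 11
…and 18 more, for 30 total.

30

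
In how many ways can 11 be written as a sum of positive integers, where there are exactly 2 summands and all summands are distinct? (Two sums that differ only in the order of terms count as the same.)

Enumerating:
1, 10
2, 9
3, 8
4, 7
5, 6

5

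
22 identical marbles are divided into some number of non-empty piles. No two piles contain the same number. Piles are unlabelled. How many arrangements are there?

89

Counting exhaustively, 89 partitions satisfy the conditions.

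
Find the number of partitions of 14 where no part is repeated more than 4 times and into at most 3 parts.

24

Enumerating:
14
13 + 1
12 + 2
12 + 1 + 1
11 + 3
11 + 2 + 1
10 + 4
10 + 3 + 1
10 + 2 + 2
9 + 5
9 + 4 + 1
9 + 3 + 2
8 + 6
8 + 5 + 1
8 + 4 + 2
8 + 3 + 3
7 + 7
7 + 6 + 1
7 + 5 + 2
7 + 4 + 3
6 + 6 + 2
6 + 5 + 3
6 + 4 + 4
5 + 5 + 4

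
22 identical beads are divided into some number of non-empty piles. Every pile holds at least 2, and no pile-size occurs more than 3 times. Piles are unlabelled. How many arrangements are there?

A full systematic count gives 160.

160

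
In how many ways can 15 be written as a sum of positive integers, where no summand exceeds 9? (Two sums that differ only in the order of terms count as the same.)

Direct enumeration gives 157 partitions.

157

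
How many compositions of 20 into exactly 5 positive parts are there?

By stars and bars with positive parts, the count is C(19,4) = 3876.

3876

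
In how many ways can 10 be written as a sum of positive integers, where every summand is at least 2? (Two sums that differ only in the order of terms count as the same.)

The partitions of 10 that satisfy the conditions:
10
8 + 2
7 + 3
6 + 4
6 + 2 + 2
5 + 5
5 + 3 + 2
4 + 4 + 2
4 + 3 + 3
4 + 2 + 2 + 2
3 + 3 + 2 + 2
2 + 2 + 2 + 2 + 2
Counting gives 12.

12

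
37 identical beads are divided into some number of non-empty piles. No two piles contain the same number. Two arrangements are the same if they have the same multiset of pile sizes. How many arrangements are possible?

760

Direct enumeration gives 760 partitions.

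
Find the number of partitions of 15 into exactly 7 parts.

Enumerating:
9 + 1 + 1 + 1 + 1 + 1 + 1
8 + 2 + 1 + 1 + 1 + 1 + 1
7 + 3 + 1 + 1 + 1 + 1 + 1
7 + 2 + 2 + 1 + 1 + 1 + 1
6 + 4 + 1 + 1 + 1 + 1 + 1
6 + 3 + 2 + 1 + 1 + 1 + 1
6 + 2 + 2 + 2 + 1 + 1 + 1
5 + 5 + 1 + 1 + 1 + 1 + 1
5 + 4 + 2 + 1 + 1 + 1 + 1
5 + 3 + 3 + 1 + 1 + 1 + 1
5 + 3 + 2 + 2 + 1 + 1 + 1
5 + 2 + 2 + 2 + 2 + 1 + 1
4 + 4 + 3 + 1 + 1 + 1 + 1
4 + 4 + 2 + 2 + 1 + 1 + 1
4 + 3 + 3 + 2 + 1 + 1 + 1
4 + 3 + 2 + 2 + 2 + 1 + 1
4 + 2 + 2 + 2 + 2 + 2 + 1
3 + 3 + 3 + 3 + 1 + 1 + 1
3 + 3 + 3 + 2 + 2 + 1 + 1
3 + 3 + 2 + 2 + 2 + 2 + 1
3 + 2 + 2 + 2 + 2 + 2 + 2
That's 21 in total.

21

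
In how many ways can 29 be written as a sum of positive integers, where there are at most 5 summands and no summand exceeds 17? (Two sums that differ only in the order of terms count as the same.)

Counting exhaustively, 482 partitions satisfy the conditions.

482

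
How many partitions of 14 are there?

135

A full systematic count gives 135.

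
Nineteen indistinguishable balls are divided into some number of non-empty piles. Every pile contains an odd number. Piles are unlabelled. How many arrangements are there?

54

There are too many to list fully; the first 12 (by largest part) are:
19
17,1,1
15,3,1
15,1,1,1,1
13,5,1
13,3,3
13,3,1,1,1
13,1,1,1,1,1,1
11,7,1
11,5,3
11,5,1,1,1
11,3,3,1,1
…and 42 more, for 54 total.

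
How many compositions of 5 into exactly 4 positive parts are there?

4

A composition of 5 into 4 positive parts is chosen by placing 3 dividers among the 4 gaps between 5 units: C(4,3) = 4.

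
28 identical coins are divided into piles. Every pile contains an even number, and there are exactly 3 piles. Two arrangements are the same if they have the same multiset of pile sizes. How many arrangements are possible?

16

They are:
24,2,2
22,4,2
20,6,2
20,4,4
18,8,2
18,6,4
16,10,2
16,8,4
16,6,6
14,12,2
14,10,4
14,8,6
12,12,4
12,10,6
12,8,8
10,10,8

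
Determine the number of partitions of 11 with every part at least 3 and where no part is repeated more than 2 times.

The partitions of 11 that satisfy the conditions:
11
3, 8
4, 7
5, 6
3, 3, 5
3, 4, 4
That's 6 in total.

6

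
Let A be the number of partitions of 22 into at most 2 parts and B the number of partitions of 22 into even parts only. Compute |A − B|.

44

Partitions of 22 into at most 2 parts: 12.
Partitions of 22 into even parts only: 56.
|12 − 56| = 44.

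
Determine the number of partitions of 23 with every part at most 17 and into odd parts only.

A full systematic count gives 100.

100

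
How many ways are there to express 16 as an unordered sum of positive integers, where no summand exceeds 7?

Counting exhaustively, 164 partitions satisfy the conditions.

164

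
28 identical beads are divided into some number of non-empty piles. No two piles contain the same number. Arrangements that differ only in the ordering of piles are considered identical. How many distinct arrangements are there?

Enumerating by decreasing first part gives 222 partitions in all.

222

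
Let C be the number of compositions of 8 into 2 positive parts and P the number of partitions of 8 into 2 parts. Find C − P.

3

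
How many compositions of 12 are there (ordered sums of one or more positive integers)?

2048

There are 11 gaps and each independently is a cut or not, giving 2^11 = 2048.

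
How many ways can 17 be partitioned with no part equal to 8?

267

Counting exhaustively, 267 partitions satisfy the conditions.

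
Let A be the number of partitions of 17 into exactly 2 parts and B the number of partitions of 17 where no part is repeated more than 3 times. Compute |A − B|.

158

Partitions of 17 into exactly 2 parts: 8.
Partitions of 17 where no part is repeated more than 3 times: 166.
|8 − 166| = 158.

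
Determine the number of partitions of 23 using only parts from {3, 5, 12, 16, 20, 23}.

5

The partitions of 23 that satisfy the conditions:
23
20 + 3
12 + 5 + 3 + 3
5 + 5 + 5 + 5 + 3
5 + 3 + 3 + 3 + 3 + 3 + 3
Counting gives 5.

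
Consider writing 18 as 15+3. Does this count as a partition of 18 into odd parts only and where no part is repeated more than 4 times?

The parts sum to 18, and the condition 'every summand is odd' holds; the condition 'no summand is used more than 4 times' holds.

Yes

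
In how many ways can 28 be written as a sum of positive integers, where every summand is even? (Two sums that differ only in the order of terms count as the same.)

135

There are 135 such partitions.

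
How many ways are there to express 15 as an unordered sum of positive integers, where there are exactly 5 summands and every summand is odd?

7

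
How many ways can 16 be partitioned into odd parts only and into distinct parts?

5

They are:
15 + 1
13 + 3
11 + 5
9 + 7
7 + 5 + 3 + 1
Counting gives 5.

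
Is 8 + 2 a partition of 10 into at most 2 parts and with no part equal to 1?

Yes

The parts sum to 10, and the condition 'there are at most 2 summands' holds; the condition 'no summand equals 1' holds.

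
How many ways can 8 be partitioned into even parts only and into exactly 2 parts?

2

Listing the qualifying partitions of 8:
6, 2
4, 4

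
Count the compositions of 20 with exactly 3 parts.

171

By stars and bars with positive parts, the count is C(19,2) = 171.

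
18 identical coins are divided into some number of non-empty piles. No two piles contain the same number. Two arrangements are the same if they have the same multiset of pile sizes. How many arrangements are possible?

A partial list (first 12 by largest part):
18
17 + 1
16 + 2
15 + 3
15 + 2 + 1
14 + 4
14 + 3 + 1
13 + 5
13 + 4 + 1
13 + 3 + 2
12 + 6
12 + 5 + 1
…and 34 more, for 46 total.

46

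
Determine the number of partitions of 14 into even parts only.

15

Enumerating:
14
12+2
10+4
10+2+2
8+6
8+4+2
8+2+2+2
6+6+2
6+4+4
6+4+2+2
6+2+2+2+2
4+4+4+2
4+4+2+2+2
4+2+2+2+2+2
2+2+2+2+2+2+2
Counting gives 15.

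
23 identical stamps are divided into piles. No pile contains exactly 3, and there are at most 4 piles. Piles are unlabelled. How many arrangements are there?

There are 106 such partitions.

106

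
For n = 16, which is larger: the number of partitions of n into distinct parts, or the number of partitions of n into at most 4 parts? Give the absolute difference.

32

Partitions of 16 into distinct parts: 32.
Partitions of 16 into at most 4 parts: 64.
|32 − 64| = 32.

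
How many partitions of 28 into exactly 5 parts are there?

291

Systematic enumeration (by largest part, then next-largest, …) yields 291.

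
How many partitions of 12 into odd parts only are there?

15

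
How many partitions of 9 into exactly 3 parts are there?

Enumerating:
7,1,1
6,2,1
5,3,1
5,2,2
4,4,1
4,3,2
3,3,3
That's 7 in total.

7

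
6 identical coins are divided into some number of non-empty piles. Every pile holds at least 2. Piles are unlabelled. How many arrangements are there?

Enumerating:
6
2 + 4
3 + 3
2 + 2 + 2
That's 4 in total.

4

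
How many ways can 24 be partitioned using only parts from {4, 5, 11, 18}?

3

They are:
11 + 5 + 4 + 4
5 + 5 + 5 + 5 + 4
4 + 4 + 4 + 4 + 4 + 4
Counting gives 3.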